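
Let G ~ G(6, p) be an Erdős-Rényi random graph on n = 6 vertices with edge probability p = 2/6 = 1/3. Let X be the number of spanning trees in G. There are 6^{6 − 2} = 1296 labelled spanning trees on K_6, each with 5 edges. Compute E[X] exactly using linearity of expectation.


K_6 has 6^{6 − 2} = 1296 labelled spanning trees.
For each such spanning tree H, let X_H = 1 if all 5 edges of H are present in G. Then P[X_H = 1] = p^{5} = (1/3)^{5} = 1/243.
By linearity of expectation: E[X] = Σ_H E[X_H] = 1296 · p^{5} = 1296 · 1/243 = 16/3.
Numerically: E[X] ≈ 5.33.

E[X] = 1296 · (1/3)^{5} = 16/3 ≈ 5.33.


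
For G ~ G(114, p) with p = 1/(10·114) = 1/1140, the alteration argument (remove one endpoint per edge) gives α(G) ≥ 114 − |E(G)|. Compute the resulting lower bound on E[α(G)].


E[|E(G)|] = C(114, 2)·p = 6441 · (1/1140) = 113/20.
E[α(G)] ≥ n − E[|E(G)|] = 114 − 113/20 = 2167/20.
Numerically: ≈ 108.35000.
(This is only a lower bound; the true E[α(G)] may be larger.)

E[α(G)] ≥ 2167/20 ≈ 108.35000.


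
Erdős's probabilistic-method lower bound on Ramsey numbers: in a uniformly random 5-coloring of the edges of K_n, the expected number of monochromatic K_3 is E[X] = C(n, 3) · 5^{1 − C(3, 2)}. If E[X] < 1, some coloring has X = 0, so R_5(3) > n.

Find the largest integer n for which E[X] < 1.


We need C(n, 3) · 5^{1 − 3} < 1, i.e. C(n, 3) < 5^{3 − 1} = 25.
Check values of n near the boundary:
  n = 3: C(3, 3) = 1; 1 < 25? YES
  n = 4: C(4, 3) = 4; 4 < 25? YES
  n = 5: C(5, 3) = 10; 10 < 25? YES
  n = 6: C(6, 3) = 20; 20 < 25? YES
  n = 7: C(7, 3) = 35; 35 < 25? NO
  n = 8: C(8, 3) = 56; 56 < 25? NO
  n = 9: C(9, 3) = 84; 84 < 25? NO
The largest n with C(n, 3) < 25 is n = 6 (where E[X] = 4/5 ≈ 0.800). Hence R_5(3) > 6, i.e. R_5(3) ≥ 7.

Largest n = 6; hence R_5(3) > 6.


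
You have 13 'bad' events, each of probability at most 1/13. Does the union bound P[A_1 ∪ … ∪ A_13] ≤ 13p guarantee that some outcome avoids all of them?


Union bound: P[∪_{i=1}^{13} A_i] ≤ Σ_i P[A_i] ≤ 13·p = 13·(1/13) = 1.
Numerically: 1 ≈ 1.000.
Is 1 < 1? NO.
Since the bound 1 is ≥ 1, the union bound is uninformative here; it does NOT by itself certify existence.

13·p = 1 ≈ 1.000; existence NOT certified by the union bound.


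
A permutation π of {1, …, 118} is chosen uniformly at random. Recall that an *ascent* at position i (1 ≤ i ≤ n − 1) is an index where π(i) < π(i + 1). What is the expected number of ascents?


Write X = Σ X_I over i = 1, …, 117, with X_I the indicator of one ascent.
There are 117 indicators.
For each fixed i, the pair (π(i), π(i+1)) is a uniformly random ordered pair of distinct values from {1, …, 118}; by symmetry P[π(i) < π(i+1)] = 1/2.
By linearity: E[X] = 117 · (1/2) = (118 − 1) · (1/2) = 117/2 ≈ 58.500000.

E[X] = 117/2 = 58.500000.


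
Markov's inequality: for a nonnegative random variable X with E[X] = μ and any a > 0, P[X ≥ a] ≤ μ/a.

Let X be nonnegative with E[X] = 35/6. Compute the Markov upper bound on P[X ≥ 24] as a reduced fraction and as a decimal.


μ = E[X] = 35/6, a = 24.
Markov: P[X ≥ 24] ≤ μ/a = (35/6)/24 = 35/144.
Numerically: ≈ 0.243.
(Since a = 24 > μ = 5.833, the bound 35/144 is < 1 and informative.)

P[X ≥ 24] ≤ 35/144 ≈ 0.243.


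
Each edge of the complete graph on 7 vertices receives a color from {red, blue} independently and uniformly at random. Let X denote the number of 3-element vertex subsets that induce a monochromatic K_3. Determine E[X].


Let X = Σ_S X_S over the C(7, 3) = 35 subsets S of size 3, where X_S = 1 if the K_3 on S is monochromatic.
For a fixed S, the K_3 on S has C(3, 2) = 3 edges. P[all 3 edges red] = (1/2)^3, and likewise for blue, so P[monochromatic] = 2·(1/2)^3 = 2^{1 − 3} = 1/4.
By linearity of expectation: E[X] = C(7, 3) · 2^{1 − 3} = 35 · 1/4 = 35/4.
Numerically: E[X] ≈ 8.750000.

E[X] = C(7,3)·2^(1−C(3,2)) = 35/4 ≈ 8.750000.


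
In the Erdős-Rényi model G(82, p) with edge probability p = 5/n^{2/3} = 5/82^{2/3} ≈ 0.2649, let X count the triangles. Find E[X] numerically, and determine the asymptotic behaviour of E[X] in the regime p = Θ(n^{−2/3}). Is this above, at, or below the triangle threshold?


Number of potential triangles: C(82, 3) = 88560.
Each occurs with probability p³ ≈ (0.2649)³ ≈ 1.859012e-02.
By linearity: E[X] = C(82, 3)·p³ ≈ 88560 · 1.859012e-02 ≈ 1646.3415.
Since α = 2/3 < 1, p = c/n^{2/3} ≫ 1/n is above the triangle threshold p ~ 1/n. Asymptotically E[X] ~ (c³/6)·n^{3(1−α)} = (5³/6)·n^{1} → ∞; triangles are abundant w.h.p.

E[X] ≈ 1646.3415; in regime p = Θ(1/n^{2/3}) E[X] diverges (above the triangle threshold p ~ 1/n).


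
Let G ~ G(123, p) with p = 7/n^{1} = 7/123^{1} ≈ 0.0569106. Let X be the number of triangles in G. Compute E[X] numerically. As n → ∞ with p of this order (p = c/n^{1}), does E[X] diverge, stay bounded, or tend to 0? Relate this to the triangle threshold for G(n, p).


Number of potential triangles: C(123, 3) = 302621.
Each occurs with probability p³ ≈ (0.0569106)³ ≈ 1.84322684e-04.
By linearity: E[X] = C(123, 3)·p³ ≈ 302621 · 1.84322684e-04 ≈ 55.779915.
Here α = 1, so p = 7/n is exactly at the triangle threshold p ~ 1/n. Asymptotically E[X] → c³/6 = 7³/6 = 343/6 ≈ 57.166667, a bounded constant. In this regime the triangle count is asymptotically Poisson(c³/6).

E[X] ≈ 55.779915; in regime p = Θ(1/n^{1}) E[X] stays bounded (at the triangle threshold p ~ 1/n).


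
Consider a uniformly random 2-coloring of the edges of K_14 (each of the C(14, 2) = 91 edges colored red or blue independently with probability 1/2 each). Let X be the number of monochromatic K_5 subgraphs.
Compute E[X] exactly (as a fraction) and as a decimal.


Let X = Σ_S X_S over the C(14, 5) = 2002 subsets S of size 5, where X_S = 1 if the K_5 on S is monochromatic.
For a fixed S, the K_5 on S has C(5, 2) = 10 edges. P[all 10 edges red] = (1/2)^10, and likewise for blue, so P[monochromatic] = 2·(1/2)^10 = 2^{1 − 10} = 1/512.
By linearity of expectation: E[X] = C(14, 5) · 2^{1 − 10} = 2002 · 1/512 = 1001/256.
Numerically: E[X] ≈ 3.910156.

E[X] = C(14,5)·2^(1−C(5,2)) = 1001/256 ≈ 3.910156.


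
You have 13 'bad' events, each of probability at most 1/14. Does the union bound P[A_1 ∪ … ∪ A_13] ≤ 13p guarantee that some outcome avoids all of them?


Union bound: P[∪_{i=1}^{13} A_i] ≤ Σ_i P[A_i] ≤ 13·p = 13·(1/14) = 13/14.
Numerically: 13/14 ≈ 0.92857.
Is 13/14 < 1? YES.
Since P[∪ A_i] ≤ 13/14 < 1, the complement has P[∩ A_i^c] ≥ 1 − 13/14 = 1/14 > 0, so some outcome avoids every A_i.

13·p = 13/14 ≈ 0.92857; existence CERTIFIED by the union bound.


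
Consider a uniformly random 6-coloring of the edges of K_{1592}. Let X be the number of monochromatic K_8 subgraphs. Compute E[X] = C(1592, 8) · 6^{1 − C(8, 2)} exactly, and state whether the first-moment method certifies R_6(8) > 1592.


E[X] = C(1592, 8) · 6^{1 − 28} = 1005480414540892933435 · 6^{−27} = 1005480414540892933435/1023490369077469249536.
As a reduced fraction: E[X] = 1005480414540892933435/1023490369077469249536 ≈ 0.982403.
Is E[X] < 1? YES.
Since E[X] < 1, there exists a 6-coloring of K_{1592} with no monochromatic K_8; hence R_6(8) > 1592.

E[X] = 1005480414540892933435/1023490369077469249536 ≈ 0.982403; E[X] < 1, so R_6(8) > 1592.


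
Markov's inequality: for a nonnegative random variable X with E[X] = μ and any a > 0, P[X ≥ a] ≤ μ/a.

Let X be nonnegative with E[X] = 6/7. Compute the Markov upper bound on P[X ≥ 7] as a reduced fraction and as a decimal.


μ = E[X] = 6/7, a = 7.
Markov: P[X ≥ 7] ≤ μ/a = (6/7)/7 = 6/49.
Numerically: ≈ 0.122.
(Since a = 7 > μ = 0.857, the bound 6/49 is < 1 and informative.)

P[X ≥ 7] ≤ 6/49 ≈ 0.122.


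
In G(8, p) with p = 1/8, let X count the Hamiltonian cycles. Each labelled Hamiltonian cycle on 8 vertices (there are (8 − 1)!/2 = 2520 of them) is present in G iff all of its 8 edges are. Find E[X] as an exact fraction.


K_8 has (8 − 1)!/2 = 2520 labelled Hamiltonian cycles.
For each such Hamiltonian cycle H, let X_H = 1 if all 8 edges of H are present in G. Then P[X_H = 1] = p^{8} = (1/8)^{8} = 1/16777216.
Summing the indicators: E[X] = Σ_H E[X_H] = 2520 · p^{8} = 2520 · 1/16777216 = 315/2097152.
Numerically: E[X] ≈ 0.0001502.

E[X] = 2520 · (1/8)^{8} = 315/2097152 ≈ 0.0001502.


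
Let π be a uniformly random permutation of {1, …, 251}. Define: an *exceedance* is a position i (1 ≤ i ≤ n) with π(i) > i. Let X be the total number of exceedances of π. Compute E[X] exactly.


Write X = Σ_{i=1}^{251} X_i, where X_i = 1_{π(i) > i}.
For each fixed i, π(i) is uniform over {1, …, 251} (marginal of a uniform permutation), so P[π(i) > i] = (n − i)/n. Summing: Σ_{i=1}^{251} (n − i)/n = (0 + 1 + … + 250)/251 = 251(251 − 1)/(2·251) = (251 − 1)/2.
Hence E[X] = Σ_{i=1}^{251} (251 − i)/251 = 125 ≈ 125.0000.

E[X] = 125 = 125.0000.


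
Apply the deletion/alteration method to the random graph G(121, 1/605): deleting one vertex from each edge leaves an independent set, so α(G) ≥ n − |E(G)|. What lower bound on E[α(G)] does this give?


E[|E(G)|] = C(121, 2)·p = 7260 · (1/605) = 12.
E[α(G)] ≥ n − E[|E(G)|] = 121 − 12 = 109.
Numerically: ≈ 109.000000.
(This is only a lower bound; the true E[α(G)] may be larger.)

E[α(G)] ≥ 109 ≈ 109.000000.


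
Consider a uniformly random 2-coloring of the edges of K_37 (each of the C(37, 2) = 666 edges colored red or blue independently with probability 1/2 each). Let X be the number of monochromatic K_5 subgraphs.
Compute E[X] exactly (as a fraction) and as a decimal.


Let X = Σ_S X_S over the C(37, 5) = 435897 subsets S of size 5, where X_S = 1 if the K_5 on S is monochromatic.
For a fixed S, the K_5 on S has C(5, 2) = 10 edges. P[all 10 edges red] = (1/2)^10, and likewise for blue, so P[monochromatic] = 2·(1/2)^10 = 2^{1 − 10} = 1/512.
Summing: E[X] = C(37, 5) · 2^{1 − 10} = 435897 · 1/512 = 435897/512.
Numerically: E[X] ≈ 851.36133.

E[X] = C(37,5)·2^(1−C(5,2)) = 435897/512 ≈ 851.36133.


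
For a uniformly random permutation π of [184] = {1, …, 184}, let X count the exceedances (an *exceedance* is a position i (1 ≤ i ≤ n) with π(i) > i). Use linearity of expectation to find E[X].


Write X = Σ_{i=1}^{184} X_i, where X_i = 1_{π(i) > i}.
For each fixed i, π(i) is uniform over {1, …, 184} (marginal of a uniform permutation), so P[π(i) > i] = (n − i)/n. Summing: Σ_{i=1}^{184} (n − i)/n = (0 + 1 + … + 183)/184 = 184(184 − 1)/(2·184) = (184 − 1)/2.
Hence E[X] = Σ_{i=1}^{184} (184 − i)/184 = 183/2 ≈ 91.500000.

E[X] = 183/2 = 91.500000.


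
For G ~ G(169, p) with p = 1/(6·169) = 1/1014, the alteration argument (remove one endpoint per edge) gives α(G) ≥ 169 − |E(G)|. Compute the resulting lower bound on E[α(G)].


E[|E(G)|] = C(169, 2)·p = 14196 · (1/1014) = 14.
E[α(G)] ≥ n − E[|E(G)|] = 169 − 14 = 155.
Numerically: ≈ 155.000000.
(This is only a lower bound; the true E[α(G)] may be larger.)

E[α(G)] ≥ 155 ≈ 155.000000.


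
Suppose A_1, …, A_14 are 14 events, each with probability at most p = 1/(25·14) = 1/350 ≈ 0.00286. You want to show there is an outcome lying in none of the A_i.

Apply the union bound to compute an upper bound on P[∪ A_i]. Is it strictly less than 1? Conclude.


Union bound: P[∪_{i=1}^{14} A_i] ≤ Σ_i P[A_i] ≤ 14·p = 14·(1/350) = 1/25.
Numerically: 1/25 ≈ 0.04000.
Is 1/25 < 1? YES.
Since P[∪ A_i] ≤ 1/25 < 1, the complement has P[∩ A_i^c] ≥ 1 − 1/25 = 24/25 > 0, so some outcome avoids every A_i.

14·p = 1/25 ≈ 0.04000; existence CERTIFIED by the union bound.


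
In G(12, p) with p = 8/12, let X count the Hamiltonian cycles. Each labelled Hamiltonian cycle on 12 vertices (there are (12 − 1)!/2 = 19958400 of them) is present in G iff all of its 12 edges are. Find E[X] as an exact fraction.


K_12 has (12 − 1)!/2 = 19958400 labelled Hamiltonian cycles.
For each such Hamiltonian cycle H, let X_H = 1 if all 12 edges of H are present in G. Then P[X_H = 1] = p^{12} = (2/3)^{12} = 4096/531441.
By linearity of expectation: E[X] = Σ_H E[X_H] = 19958400 · p^{12} = 19958400 · 4096/531441 = 1009254400/6561.
Numerically: E[X] ≈ 1.5383e+05.

E[X] = 19958400 · (2/3)^{12} = 1009254400/6561 ≈ 1.5383e+05.


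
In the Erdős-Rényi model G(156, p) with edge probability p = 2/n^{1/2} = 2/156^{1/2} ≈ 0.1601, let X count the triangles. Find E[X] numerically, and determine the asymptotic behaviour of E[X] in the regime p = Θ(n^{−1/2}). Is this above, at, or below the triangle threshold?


Number of potential triangles: C(156, 3) = 620620.
Each occurs with probability p³ ≈ (0.1601)³ ≈ 4.105850e-03.
By linearity: E[X] = C(156, 3)·p³ ≈ 620620 · 4.105850e-03 ≈ 2548.1727.
Since α = 1/2 < 1, p = c/n^{1/2} ≫ 1/n is above the triangle threshold p ~ 1/n. Asymptotically E[X] ~ (c³/6)·n^{3(1−α)} = (2³/6)·n^{1.5} → ∞; triangles are abundant w.h.p.

E[X] ≈ 2548.1727; in regime p = Θ(1/n^{1/2}) E[X] diverges (above the triangle threshold p ~ 1/n).


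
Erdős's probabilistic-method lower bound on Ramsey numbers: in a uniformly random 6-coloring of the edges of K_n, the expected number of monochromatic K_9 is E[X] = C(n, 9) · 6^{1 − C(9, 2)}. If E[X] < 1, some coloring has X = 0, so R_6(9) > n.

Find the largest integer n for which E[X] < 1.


We need C(n, 9) · 6^{1 − 36} < 1, i.e. C(n, 9) < 6^{36 − 1} = 1719070799748422591028658176.
Check values of n near the boundary:
  n = 4402: C(4402, 9) = 1696419745356657449393393700; 1696419745356657449393393700 < 1719070799748422591028658176? YES
  n = 4403: C(4403, 9) = 1699894433046281918452233150; 1699894433046281918452233150 < 1719070799748422591028658176? YES
  n = 4404: C(4404, 9) = 1703375445537161676647015880; 1703375445537161676647015880 < 1719070799748422591028658176? YES
  n = 4405: C(4405, 9) = 1706862792900636302463627150; 1706862792900636302463627150 < 1719070799748422591028658176? YES
  n = 4406: C(4406, 9) = 1710356485221788389505285700; 1710356485221788389505285700 < 1719070799748422591028658176? YES
  n = 4407: C(4407, 9) = 1713856532599459170657070050; 1713856532599459170657070050 < 1719070799748422591028658176? YES
  n = 4408: C(4408, 9) = 1717362945146264156457459600; 1717362945146264156457459600 < 1719070799748422591028658176? YES
  n = 4409: C(4409, 9) = 1720875732988608787686577131; 1720875732988608787686577131 < 1719070799748422591028658176? NO
  n = 4410: C(4410, 9) = 1724394906266704102180823710; 1724394906266704102180823710 < 1719070799748422591028658176? NO
The largest n with C(n, 9) < 1719070799748422591028658176 is n = 4408 (where E[X] = 35778394690547169926197075/35813974994758803979763712 ≈ 0.99901). Hence R_6(9) > 4408, i.e. R_6(9) ≥ 4409.

Largest n = 4408; hence R_6(9) > 4408.


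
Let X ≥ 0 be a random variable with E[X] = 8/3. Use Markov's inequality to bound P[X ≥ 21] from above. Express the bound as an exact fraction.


μ = E[X] = 8/3, a = 21.
Markov: P[X ≥ 21] ≤ μ/a = (8/3)/21 = 8/63.
Numerically: ≈ 0.1270.
(Since a = 21 > μ = 2.6667, the bound 8/63 is < 1 and informative.)

P[X ≥ 21] ≤ 8/63 ≈ 0.1270.


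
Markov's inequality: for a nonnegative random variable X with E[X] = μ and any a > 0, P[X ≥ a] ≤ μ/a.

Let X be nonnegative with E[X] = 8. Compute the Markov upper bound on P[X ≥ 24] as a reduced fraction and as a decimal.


μ = E[X] = 8, a = 24.
Markov: P[X ≥ 24] ≤ μ/a = (8)/24 = 1/3.
Numerically: ≈ 0.33333.
(Since a = 24 > μ = 8.00000, the bound 1/3 is < 1 and informative.)

P[X ≥ 24] ≤ 1/3 ≈ 0.33333.


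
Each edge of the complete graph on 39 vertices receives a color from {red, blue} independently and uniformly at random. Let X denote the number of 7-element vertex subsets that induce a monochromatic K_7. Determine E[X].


Let X = Σ_S X_S over the C(39, 7) = 15380937 subsets S of size 7, where X_S = 1 if the K_7 on S is monochromatic.
For a fixed S, the K_7 on S has C(7, 2) = 21 edges. P[all 21 edges red] = (1/2)^21, and likewise for blue, so P[monochromatic] = 2·(1/2)^21 = 2^{1 − 21} = 1/1048576.
By linearity: E[X] = C(39, 7) · 2^{1 − 21} = 15380937 · 1/1048576 = 15380937/1048576.
Numerically: E[X] ≈ 14.66840.

E[X] = C(39,7)·2^(1−C(7,2)) = 15380937/1048576 ≈ 14.66840.


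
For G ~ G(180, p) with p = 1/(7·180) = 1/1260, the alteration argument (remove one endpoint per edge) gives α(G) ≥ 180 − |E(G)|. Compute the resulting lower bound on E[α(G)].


E[|E(G)|] = C(180, 2)·p = 16110 · (1/1260) = 179/14.
E[α(G)] ≥ n − E[|E(G)|] = 180 − 179/14 = 2341/14.
Numerically: ≈ 167.214.
(This is only a lower bound; the true E[α(G)] may be larger.)

E[α(G)] ≥ 2341/14 ≈ 167.214.


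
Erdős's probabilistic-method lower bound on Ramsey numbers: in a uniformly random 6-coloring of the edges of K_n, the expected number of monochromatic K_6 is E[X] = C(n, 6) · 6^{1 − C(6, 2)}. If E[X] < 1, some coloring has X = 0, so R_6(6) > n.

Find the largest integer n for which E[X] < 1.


We need C(n, 6) · 6^{1 − 15} < 1, i.e. C(n, 6) < 6^{15 − 1} = 78364164096.
Check values of n near the boundary:
  n = 196: C(196, 6) = 72887293024; 72887293024 < 78364164096? YES
  n = 197: C(197, 6) = 75176946208; 75176946208 < 78364164096? YES
  n = 198: C(198, 6) = 77526225777; 77526225777 < 78364164096? YES
  n = 199: C(199, 6) = 79936367511; 79936367511 < 78364164096? NO
  n = 200: C(200, 6) = 82408626300; 82408626300 < 78364164096? NO
The largest n with C(n, 6) < 78364164096 is n = 198 (where E[X] = 25842075259/26121388032 ≈ 0.98931). Hence R_6(6) > 198, i.e. R_6(6) ≥ 199.

Largest n = 198; hence R_6(6) > 198.


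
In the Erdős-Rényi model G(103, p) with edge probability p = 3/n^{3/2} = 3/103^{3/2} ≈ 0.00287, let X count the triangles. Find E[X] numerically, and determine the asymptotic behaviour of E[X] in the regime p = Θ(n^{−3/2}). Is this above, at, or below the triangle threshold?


Number of potential triangles: C(103, 3) = 176851.
Each occurs with probability p³ ≈ (0.00287)³ ≈ 2.36372e-08.
By linearity: E[X] = C(103, 3)·p³ ≈ 176851 · 2.36372e-08 ≈ 0.004.
Since α = 3/2 > 1, p = c/n^{3/2} = o(1/n) is below the triangle threshold p ~ 1/n. Asymptotically E[X] ~ (c³/6)·n^{3(1−α)} = (3³/6)·n^{-1.5} → 0, so by Markov's inequality G has no triangles w.h.p.

E[X] ≈ 0.004; in regime p = Θ(1/n^{3/2}) E[X] tends to 0 (below the triangle threshold p ~ 1/n).


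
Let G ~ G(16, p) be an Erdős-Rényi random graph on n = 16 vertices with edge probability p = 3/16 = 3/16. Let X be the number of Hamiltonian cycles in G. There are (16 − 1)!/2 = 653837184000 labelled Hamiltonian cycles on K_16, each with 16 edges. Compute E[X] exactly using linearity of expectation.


K_16 has (16 − 1)!/2 = 653837184000 labelled Hamiltonian cycles.
For each such Hamiltonian cycle H, let X_H = 1 if all 16 edges of H are present in G. Then P[X_H = 1] = p^{16} = (3/16)^{16} = 43046721/18446744073709551616.
By linearity: E[X] = Σ_H E[X_H] = 653837184000 · p^{16} = 653837184000 · 43046721/18446744073709551616 = 27485885585032875/18014398509481984.
Numerically: E[X] ≈ 1.52577.

E[X] = 653837184000 · (3/16)^{16} = 27485885585032875/18014398509481984 ≈ 1.52577.


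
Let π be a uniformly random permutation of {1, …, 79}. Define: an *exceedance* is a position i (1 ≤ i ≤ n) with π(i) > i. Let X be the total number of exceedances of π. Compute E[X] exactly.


Write X = Σ_{i=1}^{79} X_i, where X_i = 1_{π(i) > i}.
For each fixed i, π(i) is uniform over {1, …, 79} (marginal of a uniform permutation), so P[π(i) > i] = (n − i)/n. Summing: Σ_{i=1}^{79} (n − i)/n = (0 + 1 + … + 78)/79 = 79(79 − 1)/(2·79) = (79 − 1)/2.
Hence E[X] = Σ_{i=1}^{79} (79 − i)/79 = 39 ≈ 39.000000.

E[X] = 39 = 39.000000.


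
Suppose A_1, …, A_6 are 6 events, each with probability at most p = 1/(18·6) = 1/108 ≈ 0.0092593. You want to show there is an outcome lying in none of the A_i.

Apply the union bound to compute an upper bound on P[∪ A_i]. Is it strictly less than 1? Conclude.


Union bound: P[∪_{i=1}^{6} A_i] ≤ Σ_i P[A_i] ≤ 6·p = 6·(1/108) = 1/18.
Numerically: 1/18 ≈ 0.0555556.
Is 1/18 < 1? YES.
Since P[∪ A_i] ≤ 1/18 < 1, the complement has P[∩ A_i^c] ≥ 1 − 1/18 = 17/18 > 0, so some outcome avoids every A_i.

6·p = 1/18 ≈ 0.0555556; existence CERTIFIED by the union bound.


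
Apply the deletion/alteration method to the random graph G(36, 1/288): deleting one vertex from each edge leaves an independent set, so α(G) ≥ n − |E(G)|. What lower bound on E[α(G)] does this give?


E[|E(G)|] = C(36, 2)·p = 630 · (1/288) = 35/16.
E[α(G)] ≥ n − E[|E(G)|] = 36 − 35/16 = 541/16.
Numerically: ≈ 33.81250.
(This is only a lower bound; the true E[α(G)] may be larger.)

E[α(G)] ≥ 541/16 ≈ 33.81250.


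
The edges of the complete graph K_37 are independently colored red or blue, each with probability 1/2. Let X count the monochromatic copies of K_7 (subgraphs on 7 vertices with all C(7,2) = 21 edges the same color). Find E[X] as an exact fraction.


Let X = Σ_S X_S over the C(37, 7) = 10295472 subsets S of size 7, where X_S = 1 if the K_7 on S is monochromatic.
For a fixed S, the K_7 on S has C(7, 2) = 21 edges. P[all 21 edges red] = (1/2)^21, and likewise for blue, so P[monochromatic] = 2·(1/2)^21 = 2^{1 − 21} = 1/1048576.
By linearity of expectation: E[X] = C(37, 7) · 2^{1 − 21} = 10295472 · 1/1048576 = 643467/65536.
Numerically: E[X] ≈ 9.81853.

E[X] = C(37,7)·2^(1−C(7,2)) = 643467/65536 ≈ 9.81853.


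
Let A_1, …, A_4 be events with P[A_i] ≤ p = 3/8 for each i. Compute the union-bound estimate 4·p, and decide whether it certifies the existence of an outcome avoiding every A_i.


Union bound: P[∪_{i=1}^{4} A_i] ≤ Σ_i P[A_i] ≤ 4·p = 4·(3/8) = 3/2.
Numerically: 3/2 ≈ 1.50000.
Is 3/2 < 1? NO.
Since the bound 3/2 is ≥ 1, the union bound is uninformative here; it does NOT by itself certify existence.

4·p = 3/2 ≈ 1.50000; existence NOT certified by the union bound.


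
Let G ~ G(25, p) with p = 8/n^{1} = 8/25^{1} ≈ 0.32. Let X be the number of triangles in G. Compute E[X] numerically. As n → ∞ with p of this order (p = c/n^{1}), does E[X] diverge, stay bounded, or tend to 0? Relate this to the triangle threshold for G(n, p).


Number of potential triangles: C(25, 3) = 2300.
Each occurs with probability p³ ≈ (0.32)³ ≈ 3.2768000e-02.
By linearity: E[X] = C(25, 3)·p³ ≈ 2300 · 3.2768000e-02 ≈ 75.36640.
Here α = 1, so p = 8/n is exactly at the triangle threshold p ~ 1/n. Asymptotically E[X] → c³/6 = 8³/6 = 256/3 ≈ 85.33333, a bounded constant. In this regime the triangle count is asymptotically Poisson(c³/6).

E[X] ≈ 75.36640; in regime p = Θ(1/n^{1}) E[X] stays bounded (at the triangle threshold p ~ 1/n).


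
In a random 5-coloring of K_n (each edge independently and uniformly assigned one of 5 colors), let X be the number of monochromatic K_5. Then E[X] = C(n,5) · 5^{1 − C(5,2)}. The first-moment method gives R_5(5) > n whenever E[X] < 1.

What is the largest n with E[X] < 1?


We need C(n, 5) · 5^{1 − 10} < 1, i.e. C(n, 5) < 5^{10 − 1} = 1953125.
Check values of n near the boundary:
  n = 43: C(43, 5) = 962598; 962598 < 1953125? YES
  n = 44: C(44, 5) = 1086008; 1086008 < 1953125? YES
  n = 45: C(45, 5) = 1221759; 1221759 < 1953125? YES
  n = 46: C(46, 5) = 1370754; 1370754 < 1953125? YES
  n = 47: C(47, 5) = 1533939; 1533939 < 1953125? YES
  n = 48: C(48, 5) = 1712304; 1712304 < 1953125? YES
  n = 49: C(49, 5) = 1906884; 1906884 < 1953125? YES
  n = 50: C(50, 5) = 2118760; 2118760 < 1953125? NO
  n = 51: C(51, 5) = 2349060; 2349060 < 1953125? NO
  n = 52: C(52, 5) = 2598960; 2598960 < 1953125? NO
The largest n with C(n, 5) < 1953125 is n = 49 (where E[X] = 1906884/1953125 ≈ 0.976). Hence R_5(5) > 49, i.e. R_5(5) ≥ 50.

Largest n = 49; hence R_5(5) > 49.


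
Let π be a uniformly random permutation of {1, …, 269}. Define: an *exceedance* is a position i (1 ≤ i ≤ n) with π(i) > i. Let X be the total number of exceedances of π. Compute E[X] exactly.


Write X = Σ_{i=1}^{269} X_i, where X_i = 1_{π(i) > i}.
For each fixed i, π(i) is uniform over {1, …, 269} (marginal of a uniform permutation), so P[π(i) > i] = (n − i)/n. Summing: Σ_{i=1}^{269} (n − i)/n = (0 + 1 + … + 268)/269 = 269(269 − 1)/(2·269) = (269 − 1)/2.
Hence E[X] = Σ_{i=1}^{269} (269 − i)/269 = 134 ≈ 134.000000.

E[X] = 134 = 134.000000.


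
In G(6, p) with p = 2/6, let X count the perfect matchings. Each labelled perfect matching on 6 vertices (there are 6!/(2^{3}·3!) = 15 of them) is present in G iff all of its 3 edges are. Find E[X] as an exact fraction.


K_6 has 6!/(2^{3}·3!) = 15 labelled perfect matchings.
For each such perfect matching H, let X_H = 1 if all 3 edges of H are present in G. Then P[X_H = 1] = p^{3} = (1/3)^{3} = 1/27.
By linearity of expectation: E[X] = Σ_H E[X_H] = 15 · p^{3} = 15 · 1/27 = 5/9.
Numerically: E[X] ≈ 0.555556.

E[X] = 15 · (1/3)^{3} = 5/9 ≈ 0.555556.


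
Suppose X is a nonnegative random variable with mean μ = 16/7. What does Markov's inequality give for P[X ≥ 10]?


μ = E[X] = 16/7, a = 10.
Markov: P[X ≥ 10] ≤ μ/a = (16/7)/10 = 8/35.
Numerically: ≈ 0.2286.
(Since a = 10 > μ = 2.2857, the bound 8/35 is < 1 and informative.)

P[X ≥ 10] ≤ 8/35 ≈ 0.2286.


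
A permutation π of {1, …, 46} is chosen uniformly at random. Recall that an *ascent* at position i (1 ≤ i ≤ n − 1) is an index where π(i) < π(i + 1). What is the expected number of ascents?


Write X = Σ X_I over i = 1, …, 45, with X_I the indicator of one ascent.
There are 45 indicators.
For each fixed i, the pair (π(i), π(i+1)) is a uniformly random ordered pair of distinct values from {1, …, 46}; by symmetry P[π(i) < π(i+1)] = 1/2.
By linearity: E[X] = 45 · (1/2) = (46 − 1) · (1/2) = 45/2 ≈ 22.500000.

E[X] = 45/2 = 22.500000.


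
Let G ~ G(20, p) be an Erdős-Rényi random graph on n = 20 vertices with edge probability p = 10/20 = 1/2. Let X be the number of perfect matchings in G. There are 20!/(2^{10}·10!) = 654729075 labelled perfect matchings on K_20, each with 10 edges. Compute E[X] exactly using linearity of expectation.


K_20 has 20!/(2^{10}·10!) = 654729075 labelled perfect matchings.
For each such perfect matching H, let X_H = 1 if all 10 edges of H are present in G. Then P[X_H = 1] = p^{10} = (1/2)^{10} = 1/1024.
By linearity of expectation: E[X] = Σ_H E[X_H] = 654729075 · p^{10} = 654729075 · 1/1024 = 654729075/1024.
Numerically: E[X] ≈ 639384.

E[X] = 654729075 · (1/2)^{10} = 654729075/1024 ≈ 639384.


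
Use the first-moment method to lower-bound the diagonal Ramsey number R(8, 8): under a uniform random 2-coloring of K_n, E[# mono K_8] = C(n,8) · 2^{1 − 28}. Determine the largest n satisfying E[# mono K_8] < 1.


We need C(n, 8) · 2^{1 − 28} < 1, i.e. C(n, 8) < 2^{28 − 1} = 134217728.
Check values of n near the boundary:
  n = 36: C(36, 8) = 30260340; 30260340 < 134217728? YES
  n = 37: C(37, 8) = 38608020; 38608020 < 134217728? YES
  n = 38: C(38, 8) = 48903492; 48903492 < 134217728? YES
  n = 39: C(39, 8) = 61523748; 61523748 < 134217728? YES
  n = 40: C(40, 8) = 76904685; 76904685 < 134217728? YES
  n = 41: C(41, 8) = 95548245; 95548245 < 134217728? YES
  n = 42: C(42, 8) = 118030185; 118030185 < 134217728? YES
  n = 43: C(43, 8) = 145008513; 145008513 < 134217728? NO
  n = 44: C(44, 8) = 177232627; 177232627 < 134217728? NO
The largest n with C(n, 8) < 134217728 is n = 42 (where E[X] = 118030185/134217728 ≈ 0.8793934). Hence R(8, 8) > 42, i.e. R(8, 8) ≥ 43.

Largest n = 42; hence R(8, 8) > 42.


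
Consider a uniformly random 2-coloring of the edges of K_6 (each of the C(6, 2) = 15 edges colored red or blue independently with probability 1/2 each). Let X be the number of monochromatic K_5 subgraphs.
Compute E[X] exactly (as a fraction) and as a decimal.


Let X = Σ_S X_S over the C(6, 5) = 6 subsets S of size 5, where X_S = 1 if the K_5 on S is monochromatic.
For a fixed S, the K_5 on S has C(5, 2) = 10 edges. P[all 10 edges red] = (1/2)^10, and likewise for blue, so P[monochromatic] = 2·(1/2)^10 = 2^{1 − 10} = 1/512.
Summing: E[X] = C(6, 5) · 2^{1 − 10} = 6 · 1/512 = 3/256.
Numerically: E[X] ≈ 0.012.

E[X] = C(6,5)·2^(1−C(5,2)) = 3/256 ≈ 0.012.


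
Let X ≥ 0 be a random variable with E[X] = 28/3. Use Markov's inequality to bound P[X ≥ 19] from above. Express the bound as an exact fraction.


μ = E[X] = 28/3, a = 19.
Markov: P[X ≥ 19] ≤ μ/a = (28/3)/19 = 28/57.
Numerically: ≈ 0.491.
(Since a = 19 > μ = 9.333, the bound 28/57 is < 1 and informative.)

P[X ≥ 19] ≤ 28/57 ≈ 0.491.


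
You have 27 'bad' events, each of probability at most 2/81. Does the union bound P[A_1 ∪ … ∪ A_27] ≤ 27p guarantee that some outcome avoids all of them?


Union bound: P[∪_{i=1}^{27} A_i] ≤ Σ_i P[A_i] ≤ 27·p = 27·(2/81) = 2/3.
Numerically: 2/3 ≈ 0.6666667.
Is 2/3 < 1? YES.
Since P[∪ A_i] ≤ 2/3 < 1, the complement has P[∩ A_i^c] ≥ 1 − 2/3 = 1/3 > 0, so some outcome avoids every A_i.

27·p = 2/3 ≈ 0.6666667; existence CERTIFIED by the union bound.


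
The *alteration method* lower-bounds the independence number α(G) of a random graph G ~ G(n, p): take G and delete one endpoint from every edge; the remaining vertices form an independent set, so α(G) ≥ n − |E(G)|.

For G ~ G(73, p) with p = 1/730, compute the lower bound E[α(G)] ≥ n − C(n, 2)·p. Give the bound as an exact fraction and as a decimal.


E[|E(G)|] = C(73, 2)·p = 2628 · (1/730) = 18/5.
E[α(G)] ≥ n − E[|E(G)|] = 73 − 18/5 = 347/5.
Numerically: ≈ 69.400.
(This is only a lower bound; the true E[α(G)] may be larger.)

E[α(G)] ≥ 347/5 ≈ 69.400.


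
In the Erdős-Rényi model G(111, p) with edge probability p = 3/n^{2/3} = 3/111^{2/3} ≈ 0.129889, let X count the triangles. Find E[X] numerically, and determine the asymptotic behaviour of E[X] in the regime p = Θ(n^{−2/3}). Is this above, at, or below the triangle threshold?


Number of potential triangles: C(111, 3) = 221815.
Each occurs with probability p³ ≈ (0.129889)³ ≈ 2.19138057e-03.
By linearity: E[X] = C(111, 3)·p³ ≈ 221815 · 2.19138057e-03 ≈ 486.081081.
Since α = 2/3 < 1, p = c/n^{2/3} ≫ 1/n is above the triangle threshold p ~ 1/n. Asymptotically E[X] ~ (c³/6)·n^{3(1−α)} = (3³/6)·n^{1} → ∞; triangles are abundant w.h.p.

E[X] ≈ 486.081081; in regime p = Θ(1/n^{2/3}) E[X] diverges (above the triangle threshold p ~ 1/n).


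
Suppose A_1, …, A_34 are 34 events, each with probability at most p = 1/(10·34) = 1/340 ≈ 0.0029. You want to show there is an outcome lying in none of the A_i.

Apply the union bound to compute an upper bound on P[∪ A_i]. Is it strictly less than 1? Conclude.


Union bound: P[∪_{i=1}^{34} A_i] ≤ Σ_i P[A_i] ≤ 34·p = 34·(1/340) = 1/10.
Numerically: 1/10 ≈ 0.1000.
Is 1/10 < 1? YES.
Since P[∪ A_i] ≤ 1/10 < 1, the complement has P[∩ A_i^c] ≥ 1 − 1/10 = 9/10 > 0, so some outcome avoids every A_i.

34·p = 1/10 ≈ 0.1000; existence CERTIFIED by the union bound.


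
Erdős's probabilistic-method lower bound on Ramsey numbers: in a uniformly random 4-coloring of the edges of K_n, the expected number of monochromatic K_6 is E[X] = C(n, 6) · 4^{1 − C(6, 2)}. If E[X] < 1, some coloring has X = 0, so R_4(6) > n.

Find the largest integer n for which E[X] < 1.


We need C(n, 6) · 4^{1 − 15} < 1, i.e. C(n, 6) < 4^{15 − 1} = 268435456.
Check values of n near the boundary:
  n = 74: C(74, 6) = 185250786; 185250786 < 268435456? YES
  n = 75: C(75, 6) = 201359550; 201359550 < 268435456? YES
  n = 76: C(76, 6) = 218618940; 218618940 < 268435456? YES
  n = 77: C(77, 6) = 237093780; 237093780 < 268435456? YES
  n = 78: C(78, 6) = 256851595; 256851595 < 268435456? YES
  n = 79: C(79, 6) = 277962685; 277962685 < 268435456? NO
  n = 80: C(80, 6) = 300500200; 300500200 < 268435456? NO
The largest n with C(n, 6) < 268435456 is n = 78 (where E[X] = 256851595/268435456 ≈ 0.95685). Hence R_4(6) > 78, i.e. R_4(6) ≥ 79.

Largest n = 78; hence R_4(6) > 78.


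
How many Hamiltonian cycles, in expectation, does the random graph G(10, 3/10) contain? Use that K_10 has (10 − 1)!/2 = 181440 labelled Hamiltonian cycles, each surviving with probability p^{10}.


K_10 has (10 − 1)!/2 = 181440 labelled Hamiltonian cycles.
For each such Hamiltonian cycle H, let X_H = 1 if all 10 edges of H are present in G. Then P[X_H = 1] = p^{10} = (3/10)^{10} = 59049/10000000000.
By linearity: E[X] = Σ_H E[X_H] = 181440 · p^{10} = 181440 · 59049/10000000000 = 33480783/31250000.
Numerically: E[X] ≈ 1.07.

E[X] = 181440 · (3/10)^{10} = 33480783/31250000 ≈ 1.07.


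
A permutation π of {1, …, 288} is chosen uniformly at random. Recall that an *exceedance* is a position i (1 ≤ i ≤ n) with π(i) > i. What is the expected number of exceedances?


Write X = Σ_{i=1}^{288} X_i, where X_i = 1_{π(i) > i}.
For each fixed i, π(i) is uniform over {1, …, 288} (marginal of a uniform permutation), so P[π(i) > i] = (n − i)/n. Summing: Σ_{i=1}^{288} (n − i)/n = (0 + 1 + … + 287)/288 = 288(288 − 1)/(2·288) = (288 − 1)/2.
Hence E[X] = Σ_{i=1}^{288} (288 − i)/288 = 287/2 ≈ 143.500000.

E[X] = 287/2 = 143.500000.


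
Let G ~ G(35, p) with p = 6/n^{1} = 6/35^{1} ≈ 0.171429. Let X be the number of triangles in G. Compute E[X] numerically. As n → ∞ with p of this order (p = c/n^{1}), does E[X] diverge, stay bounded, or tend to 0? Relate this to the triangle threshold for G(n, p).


Number of potential triangles: C(35, 3) = 6545.
Each occurs with probability p³ ≈ (0.171429)³ ≈ 5.03790087e-03.
By linearity: E[X] = C(35, 3)·p³ ≈ 6545 · 5.03790087e-03 ≈ 32.973061.
Here α = 1, so p = 6/n is exactly at the triangle threshold p ~ 1/n. Asymptotically E[X] → c³/6 = 6³/6 = 36 ≈ 36.000000, a bounded constant. In this regime the triangle count is asymptotically Poisson(c³/6).

E[X] ≈ 32.973061; in regime p = Θ(1/n^{1}) E[X] stays bounded (at the triangle threshold p ~ 1/n).


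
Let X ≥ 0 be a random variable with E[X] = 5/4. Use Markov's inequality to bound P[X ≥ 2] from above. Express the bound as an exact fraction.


μ = E[X] = 5/4, a = 2.
Markov: P[X ≥ 2] ≤ μ/a = (5/4)/2 = 5/8.
Numerically: ≈ 0.62500.
(Since a = 2 > μ = 1.25000, the bound 5/8 is < 1 and informative.)

P[X ≥ 2] ≤ 5/8 ≈ 0.62500.


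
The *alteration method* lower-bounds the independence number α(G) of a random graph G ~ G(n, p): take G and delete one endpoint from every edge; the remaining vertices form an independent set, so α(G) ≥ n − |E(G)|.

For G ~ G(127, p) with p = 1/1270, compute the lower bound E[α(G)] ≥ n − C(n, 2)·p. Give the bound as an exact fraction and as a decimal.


E[|E(G)|] = C(127, 2)·p = 8001 · (1/1270) = 63/10.
E[α(G)] ≥ n − E[|E(G)|] = 127 − 63/10 = 1207/10.
Numerically: ≈ 120.70000.
(This is only a lower bound; the true E[α(G)] may be larger.)

E[α(G)] ≥ 1207/10 ≈ 120.70000.


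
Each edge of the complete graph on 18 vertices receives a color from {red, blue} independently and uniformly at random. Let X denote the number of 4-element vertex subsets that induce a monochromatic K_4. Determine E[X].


Let X = Σ_S X_S over the C(18, 4) = 3060 subsets S of size 4, where X_S = 1 if the K_4 on S is monochromatic.
For a fixed S, the K_4 on S has C(4, 2) = 6 edges. P[all 6 edges red] = (1/2)^6, and likewise for blue, so P[monochromatic] = 2·(1/2)^6 = 2^{1 − 6} = 1/32.
By linearity: E[X] = C(18, 4) · 2^{1 − 6} = 3060 · 1/32 = 765/8.
Numerically: E[X] ≈ 95.6250.

E[X] = C(18,4)·2^(1−C(4,2)) = 765/8 ≈ 95.6250.


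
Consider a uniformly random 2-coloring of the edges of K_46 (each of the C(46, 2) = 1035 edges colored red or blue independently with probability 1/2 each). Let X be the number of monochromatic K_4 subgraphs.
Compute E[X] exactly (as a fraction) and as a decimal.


Let X = Σ_S X_S over the C(46, 4) = 163185 subsets S of size 4, where X_S = 1 if the K_4 on S is monochromatic.
For a fixed S, the K_4 on S has C(4, 2) = 6 edges. P[all 6 edges red] = (1/2)^6, and likewise for blue, so P[monochromatic] = 2·(1/2)^6 = 2^{1 − 6} = 1/32.
Summing: E[X] = C(46, 4) · 2^{1 − 6} = 163185 · 1/32 = 163185/32.
Numerically: E[X] ≈ 5099.531250.

E[X] = C(46,4)·2^(1−C(4,2)) = 163185/32 ≈ 5099.531250.


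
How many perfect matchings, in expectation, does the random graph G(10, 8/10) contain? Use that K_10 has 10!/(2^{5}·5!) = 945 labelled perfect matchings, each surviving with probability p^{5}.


K_10 has 10!/(2^{5}·5!) = 945 labelled perfect matchings.
For each such perfect matching H, let X_H = 1 if all 5 edges of H are present in G. Then P[X_H = 1] = p^{5} = (4/5)^{5} = 1024/3125.
By linearity of expectation: E[X] = Σ_H E[X_H] = 945 · p^{5} = 945 · 1024/3125 = 193536/625.
Numerically: E[X] ≈ 309.66.

E[X] = 945 · (4/5)^{5} = 193536/625 ≈ 309.66.


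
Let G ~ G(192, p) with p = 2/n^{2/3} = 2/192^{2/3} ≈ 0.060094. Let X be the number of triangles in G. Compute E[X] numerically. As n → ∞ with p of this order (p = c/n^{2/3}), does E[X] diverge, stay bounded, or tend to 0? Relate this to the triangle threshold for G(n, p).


Number of potential triangles: C(192, 3) = 1161280.
Each occurs with probability p³ ≈ (0.060094)³ ≈ 2.1701389e-04.
By linearity: E[X] = C(192, 3)·p³ ≈ 1161280 · 2.1701389e-04 ≈ 252.01389.
Since α = 2/3 < 1, p = c/n^{2/3} ≫ 1/n is above the triangle threshold p ~ 1/n. Asymptotically E[X] ~ (c³/6)·n^{3(1−α)} = (2³/6)·n^{1} → ∞; triangles are abundant w.h.p.

E[X] ≈ 252.01389; in regime p = Θ(1/n^{2/3}) E[X] diverges (above the triangle threshold p ~ 1/n).


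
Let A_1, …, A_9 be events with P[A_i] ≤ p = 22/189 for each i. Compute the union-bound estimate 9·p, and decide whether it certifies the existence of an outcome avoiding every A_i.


Union bound: P[∪_{i=1}^{9} A_i] ≤ Σ_i P[A_i] ≤ 9·p = 9·(22/189) = 22/21.
Numerically: 22/21 ≈ 1.0476.
Is 22/21 < 1? NO.
Since the bound 22/21 is ≥ 1, the union bound is uninformative here; it does NOT by itself certify existence.

9·p = 22/21 ≈ 1.0476; existence NOT certified by the union bound.


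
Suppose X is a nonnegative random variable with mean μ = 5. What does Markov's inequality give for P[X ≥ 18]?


μ = E[X] = 5, a = 18.
Markov: P[X ≥ 18] ≤ μ/a = (5)/18 = 5/18.
Numerically: ≈ 0.278.
(Since a = 18 > μ = 5.000, the bound 5/18 is < 1 and informative.)

P[X ≥ 18] ≤ 5/18 ≈ 0.278.


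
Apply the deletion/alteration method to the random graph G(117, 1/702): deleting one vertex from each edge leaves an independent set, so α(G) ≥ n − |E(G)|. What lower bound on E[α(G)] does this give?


E[|E(G)|] = C(117, 2)·p = 6786 · (1/702) = 29/3.
E[α(G)] ≥ n − E[|E(G)|] = 117 − 29/3 = 322/3.
Numerically: ≈ 107.333333.
(This is only a lower bound; the true E[α(G)] may be larger.)

E[α(G)] ≥ 322/3 ≈ 107.333333.


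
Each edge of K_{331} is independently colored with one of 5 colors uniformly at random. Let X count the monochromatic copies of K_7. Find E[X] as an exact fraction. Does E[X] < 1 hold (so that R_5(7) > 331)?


E[X] = C(331, 7) · 5^{1 − 21} = 81027017349850 · 5^{−20} = 81027017349850/95367431640625.
As a reduced fraction: E[X] = 3241080693994/3814697265625 ≈ 0.84963.
Is E[X] < 1? YES.
Since E[X] < 1, there exists a 5-coloring of K_{331} with no monochromatic K_7; hence R_5(7) > 331.

E[X] = 3241080693994/3814697265625 ≈ 0.84963; E[X] < 1, so R_5(7) > 331.


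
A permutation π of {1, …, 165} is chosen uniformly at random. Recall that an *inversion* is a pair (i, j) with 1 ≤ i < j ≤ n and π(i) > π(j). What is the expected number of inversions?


Write X = Σ X_I over the C(165, 2) = 13530 pairs i < j, with X_I the indicator of one inversion.
There are 13530 indicators.
For each fixed pair i < j, the values π(i) and π(j) are two distinct elements of {1, …, 165} in uniformly random order; by symmetry P[π(i) > π(j)] = 1/2.
By linearity: E[X] = 13530 · (1/2) = C(165, 2) · (1/2) = 13530/2 = 6765 ≈ 6765.0000.

E[X] = 6765 = 6765.0000.
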